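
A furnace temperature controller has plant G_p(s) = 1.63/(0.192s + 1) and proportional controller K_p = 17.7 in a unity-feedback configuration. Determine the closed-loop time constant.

τ = 0.00643 s

Closed loop: T(s) = K_p·G_p/(1+K_p·G_p) = 28.85/(0.192s + 1 + 28.85), with pole at s = −(1 + 28.85)/0.192 = −155.5.
Closed-loop time constant τ = 1/155.5 = 0.00643 s.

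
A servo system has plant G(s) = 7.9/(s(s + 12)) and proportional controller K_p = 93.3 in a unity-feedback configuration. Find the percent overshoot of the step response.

49.1%

From 1 + K_pG(s) = 0: s² + 12s + 737.1 = 0 ⇒ ω_n = 27.15, ζ = 0.221.
%OS = 100·exp(−πζ/√(1−ζ²)) = 100·exp(−π·0.221/√0.9512) = 49.1%.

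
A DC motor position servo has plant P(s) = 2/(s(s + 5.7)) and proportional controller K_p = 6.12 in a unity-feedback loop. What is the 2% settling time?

Closed-loop characteristic equation: s² + 5.7s + 12.24 = 0, so ω_n = 3.499 rad/s and ζ = 5.7/(2·3.499) = 0.8146.
2% settling time T_s ≈ 4/(ζω_n) = 4/2.85 = 1.4 s.

T_s ≈ 1.4 s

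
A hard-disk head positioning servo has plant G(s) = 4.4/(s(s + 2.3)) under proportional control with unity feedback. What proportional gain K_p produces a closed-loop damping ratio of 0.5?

K_p = 1.2

Closed-loop characteristic equation: s² + 2.3s + K_p·4.4 = 0.
So ω_n = √(4.4K_p) and 2ζω_n = 2.3, giving ζ = 2.3/(2√(4.4K_p)).
Setting ζ = 0.5: √(4.4K_p) = 2.3/(2·0.5) = 2.3, so K_p = 5.29/4.4 = 1.2.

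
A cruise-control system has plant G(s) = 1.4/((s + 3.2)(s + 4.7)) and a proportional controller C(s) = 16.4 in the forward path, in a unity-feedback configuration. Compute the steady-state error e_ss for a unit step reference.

The loop is type 0. Static position error constant K_pos = C(0)·G(0) = 16.4·0.09309 = 1.527.
Steady-state error to a unit step: e_ss = 1/(1+K_pos) = 1/2.527 = 0.396.

0.396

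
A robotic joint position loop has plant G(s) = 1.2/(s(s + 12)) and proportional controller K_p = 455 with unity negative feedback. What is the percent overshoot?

43.4%

The closed-loop denominator s² + 12s + 546 gives ω_n = √546 = 23.37 and ζ = 12/(2ω_n) = 0.2568.
%OS = 100·exp(−πζ/√(1−ζ²)) = 100·exp(−π·0.2568/√0.9341) = 43.4%.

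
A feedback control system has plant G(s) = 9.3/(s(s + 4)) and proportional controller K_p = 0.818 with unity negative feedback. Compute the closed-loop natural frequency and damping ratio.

ω_n = 2.76 rad/s, ζ = 0.725

The closed-loop denominator is s(s+4) + 0.818·9.3 = s² + 4s + 7.607.
Matching s² + 2ζω_n s + ω_n²: ω_n = √7.607 = 2.758 rad/s and 2ζω_n = 4, so ζ = 4/(2·2.758) = 0.725.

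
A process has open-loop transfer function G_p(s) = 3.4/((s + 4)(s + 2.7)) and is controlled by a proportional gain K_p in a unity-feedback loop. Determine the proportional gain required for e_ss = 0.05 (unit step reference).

K_p = 60.4

The loop is type 0, so e_ss(step) = 1/(1 + K_pos) with K_pos = K_p·G_p(0).
G_p(0) = 0.3148. Require 1/(1 + K_p·0.3148) = 0.05, so 1 + 0.3148·K_p = 20.
K_p = (20 − 1)/0.3148 = 60.4.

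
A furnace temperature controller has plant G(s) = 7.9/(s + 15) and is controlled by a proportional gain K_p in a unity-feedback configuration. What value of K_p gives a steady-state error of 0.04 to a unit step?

K_p = 45.6

Steady-state error for a unit step on this type-0 loop is 1/(1 + K_p·G(0)).
G(0) = 0.5267. Require 1/(1 + K_p·0.5267) = 0.04, so 1 + 0.5267·K_p = 25.
K_p = (25 − 1)/0.5267 = 45.6.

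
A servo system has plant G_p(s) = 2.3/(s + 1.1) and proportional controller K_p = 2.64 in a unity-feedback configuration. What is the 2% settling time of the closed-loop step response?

Closed-loop transfer function: T(s) = K_p·G_p(s)/(1 + K_p·G_p(s)) = 6.072/(s + 1.1 + 6.072) = 6.072/(s + 7.172).
Time constant τ = 1/7.172 = 0.1394 s, so the 2% settling time is about 4τ = 0.558 s.

T_s ≈ 0.558 s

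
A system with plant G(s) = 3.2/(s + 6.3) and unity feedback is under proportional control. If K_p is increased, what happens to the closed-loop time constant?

decrease

The closed-loop bandwidth 6.3+K_p·3.2 grows with K_p, so τ shrinks.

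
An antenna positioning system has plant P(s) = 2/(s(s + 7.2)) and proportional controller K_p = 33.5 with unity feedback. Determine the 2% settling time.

T_s ≈ 1.11 s

From 1 + K_pP(s) = 0: s² + 7.2s + 67 = 0 ⇒ ω_n = 8.185, ζ = 0.4398.
2% settling time T_s ≈ 4/(ζω_n) = 4/3.6 = 1.11 s.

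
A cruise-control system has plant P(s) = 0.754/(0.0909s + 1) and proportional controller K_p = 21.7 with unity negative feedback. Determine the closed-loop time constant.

τ = 0.00524 s

Closed loop: T(s) = K_p·P/(1+K_p·P) = 16.36/(0.0909s + 1 + 16.36), with pole at s = −(1 + 16.36)/0.0909 = −191.
Closed-loop time constant τ = 1/191 = 0.00524 s.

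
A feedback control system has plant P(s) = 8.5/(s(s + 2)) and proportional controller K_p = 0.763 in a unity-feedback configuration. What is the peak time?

Closed-loop characteristic equation: s² + 2s + 6.486 = 0, so ω_n = 2.547 rad/s and ζ = 2/(2·2.547) = 0.3927.
Damped frequency ω_d = ω_n√(1−ζ²) = 2.342 rad/s, so peak time T_p = π/ω_d = 1.34 s.

T_p = 1.34 s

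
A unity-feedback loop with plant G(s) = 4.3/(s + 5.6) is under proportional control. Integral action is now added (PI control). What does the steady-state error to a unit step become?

0

Adding integral action puts a pole at s = 0 in the forward path, raising the system type to 1; a type-1 loop has zero steady-state error to a step.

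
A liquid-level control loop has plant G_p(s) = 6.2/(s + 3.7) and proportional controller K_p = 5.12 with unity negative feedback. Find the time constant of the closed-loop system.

Closed-loop transfer function: T(s) = K_p·G_p(s)/(1 + K_p·G_p(s)) = 31.74/(s + 3.7 + 31.74) = 31.74/(s + 35.44).
Time constant τ = 1/35.44 = 0.0282 s.

τ = 0.0282 s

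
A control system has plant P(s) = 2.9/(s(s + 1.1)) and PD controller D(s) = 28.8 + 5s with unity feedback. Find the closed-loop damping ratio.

ζ = 0.853

Forward path: (28.8 + 5s)·2.9/(s(s+1.1)). The closed-loop characteristic equation is s² + (1.1 + 2.9·5)s + 2.9·28.8 = 0.
That is s² + 15.6s + 83.52 = 0, so ω_n = 9.139 rad/s and ζ = 15.6/(2·9.139) = 0.8535.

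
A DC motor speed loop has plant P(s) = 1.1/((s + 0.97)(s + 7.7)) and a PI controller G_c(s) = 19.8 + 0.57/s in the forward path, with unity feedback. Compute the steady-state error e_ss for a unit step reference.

0

The open loop G_c(s)P(s) has a pole at the origin (type 1), so the static position error constant is infinite and e_ss = 1/(1+∞) = 0.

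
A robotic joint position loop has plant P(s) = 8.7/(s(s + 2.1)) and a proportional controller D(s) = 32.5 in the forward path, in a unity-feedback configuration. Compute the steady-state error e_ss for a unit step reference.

The open loop D(s)P(s) has a pole at the origin (type 1), so the static position error constant is infinite and e_ss = 1/(1+∞) = 0.

0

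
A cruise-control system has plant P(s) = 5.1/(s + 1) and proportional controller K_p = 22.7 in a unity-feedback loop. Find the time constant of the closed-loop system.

Closed-loop transfer function: T(s) = K_p·P(s)/(1 + K_p·P(s)) = 115.8/(s + 1 + 115.8) = 115.8/(s + 116.8).
Time constant τ = 1/116.8 = 0.00856 s.

τ = 0.00856 s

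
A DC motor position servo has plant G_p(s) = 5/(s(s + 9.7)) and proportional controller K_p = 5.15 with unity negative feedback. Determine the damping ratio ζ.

ζ = 0.956

With unity feedback the closed-loop characteristic equation is s² + 9.7s + 5.15·5 = s² + 9.7s + 25.75 = 0.
Matching s² + 2ζω_n s + ω_n²: ω_n = √25.75 = 5.074 rad/s and 2ζω_n = 9.7, so ζ = 9.7/(2·5.074) = 0.956.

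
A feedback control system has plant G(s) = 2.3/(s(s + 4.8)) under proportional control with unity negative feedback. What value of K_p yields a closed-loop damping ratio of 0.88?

K_p = 3.23

Closed-loop characteristic equation: s² + 4.8s + K_p·2.3 = 0.
So ω_n = √(2.3K_p) and 2ζω_n = 4.8, giving ζ = 4.8/(2√(2.3K_p)).
Setting ζ = 0.88: √(2.3K_p) = 4.8/(2·0.88) = 2.727, so K_p = 7.438/2.3 = 3.23.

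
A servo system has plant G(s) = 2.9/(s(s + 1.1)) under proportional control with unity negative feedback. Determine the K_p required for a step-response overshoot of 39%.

From %OS = 100·exp(−πζ/√(1−ζ²)) = 39%, ζ = −ln(0.39)/√(π²+ln²(0.39)) = 0.2871.
Characteristic equation s² + 1.1s + 2.9K_p = 0 gives ζ = 1.1/(2√(2.9K_p)).
Setting ζ = 0.2871: √(2.9K_p) = 1.1/(2·0.2871) = 1.916, so K_p = 3.67/2.9 = 1.27.

K_p = 1.27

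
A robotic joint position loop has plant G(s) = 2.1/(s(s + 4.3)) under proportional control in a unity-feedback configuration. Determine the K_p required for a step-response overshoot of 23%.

From %OS = 100·exp(−πζ/√(1−ζ²)) = 23%, ζ = −ln(0.23)/√(π²+ln²(0.23)) = 0.4237.
Characteristic equation s² + 4.3s + 2.1K_p = 0 gives ζ = 4.3/(2√(2.1K_p)).
Setting ζ = 0.4237: √(2.1K_p) = 4.3/(2·0.4237) = 5.074, so K_p = 25.74/2.1 = 12.3.

K_p = 12.3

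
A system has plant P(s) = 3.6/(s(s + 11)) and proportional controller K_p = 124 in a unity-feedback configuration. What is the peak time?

T_p = 0.154 s

The closed-loop denominator s² + 11s + 446.4 gives ω_n = √446.4 = 21.13 and ζ = 11/(2ω_n) = 0.2603.
Damped frequency ω_d = ω_n√(1−ζ²) = 20.4 rad/s, so peak time T_p = π/ω_d = 0.154 s.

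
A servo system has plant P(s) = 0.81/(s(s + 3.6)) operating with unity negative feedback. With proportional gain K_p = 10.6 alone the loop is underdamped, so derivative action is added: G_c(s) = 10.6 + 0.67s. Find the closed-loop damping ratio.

Forward path: (10.6 + 0.67s)·0.81/(s(s+3.6)). The closed-loop characteristic equation is s² + (3.6 + 0.81·0.67)s + 0.81·10.6 = 0.
That is s² + 4.143s + 8.586 = 0, so ω_n = 2.93 rad/s and ζ = 4.143/(2·2.93) = 0.7069.

ζ = 0.707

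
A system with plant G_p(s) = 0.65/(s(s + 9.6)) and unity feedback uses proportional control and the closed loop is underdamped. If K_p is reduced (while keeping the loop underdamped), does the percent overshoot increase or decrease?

ζ = 9.6/(2√(0.65K_p)) rises as K_p falls; higher damping means less overshoot.

decrease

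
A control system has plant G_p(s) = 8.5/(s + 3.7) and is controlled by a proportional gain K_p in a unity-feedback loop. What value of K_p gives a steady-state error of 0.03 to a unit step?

K_p = 14.1

Steady-state error for a unit step on this type-0 loop is 1/(1 + K_p·G_p(0)).
G_p(0) = 2.297. Require 1/(1 + K_p·2.297) = 0.03, so 1 + 2.297·K_p = 33.33.
K_p = (33.33 − 1)/2.297 = 14.1.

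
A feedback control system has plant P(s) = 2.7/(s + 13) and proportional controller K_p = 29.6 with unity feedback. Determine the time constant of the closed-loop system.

τ = 0.0108 s

Closed-loop transfer function: T(s) = K_p·P(s)/(1 + K_p·P(s)) = 79.92/(s + 13 + 79.92) = 79.92/(s + 92.92).
Time constant τ = 1/92.92 = 0.0108 s.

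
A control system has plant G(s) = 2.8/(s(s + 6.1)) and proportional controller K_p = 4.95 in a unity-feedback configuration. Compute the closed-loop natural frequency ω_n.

With unity feedback the closed-loop characteristic equation is s² + 6.1s + 4.95·2.8 = s² + 6.1s + 13.86 = 0.
So ω_n² = 13.86 ⇒ ω_n = 3.723 rad/s, and ζ = 6.1/(2ω_n) = 0.819.

ω_n = 3.72 rad/s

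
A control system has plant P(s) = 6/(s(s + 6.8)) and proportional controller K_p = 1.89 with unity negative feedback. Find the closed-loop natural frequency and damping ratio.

ω_n = 3.37 rad/s, ζ = 1.01

With unity feedback the closed-loop characteristic equation is s² + 6.8s + 1.89·6 = s² + 6.8s + 11.34 = 0.
So ω_n² = 11.34 ⇒ ω_n = 3.367 rad/s, and ζ = 6.8/(2ω_n) = 1.01.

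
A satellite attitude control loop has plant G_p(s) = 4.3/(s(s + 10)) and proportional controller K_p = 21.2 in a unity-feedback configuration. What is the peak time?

The closed-loop denominator s² + 10s + 91.16 gives ω_n = √91.16 = 9.548 and ζ = 10/(2ω_n) = 0.5237.
Damped frequency ω_d = ω_n√(1−ζ²) = 8.134 rad/s, so peak time T_p = π/ω_d = 0.386 s.

T_p = 0.386 s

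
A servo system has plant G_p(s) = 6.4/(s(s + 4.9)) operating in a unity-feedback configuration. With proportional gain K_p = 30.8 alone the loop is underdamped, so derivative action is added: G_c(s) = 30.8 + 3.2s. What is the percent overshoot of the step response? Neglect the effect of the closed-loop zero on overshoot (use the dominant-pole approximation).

Forward path: (30.8 + 3.2s)·6.4/(s(s+4.9)). The closed-loop characteristic equation is s² + (4.9 + 6.4·3.2)s + 6.4·30.8 = 0.
That is s² + 25.38s + 197.1 = 0, so ω_n = 14.04 rad/s and ζ = 25.38/(2·14.04) = 0.9038.
%OS = 100·exp(−πζ/√(1−ζ²)) = 0.131%.

0.131%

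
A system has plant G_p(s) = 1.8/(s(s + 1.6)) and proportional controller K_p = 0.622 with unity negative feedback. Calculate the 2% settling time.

Closed-loop characteristic equation: s² + 1.6s + 1.12 = 0, so ω_n = 1.058 rad/s and ζ = 1.6/(2·1.058) = 0.7561.
2% settling time T_s ≈ 4/(ζω_n) = 4/0.8 = 5 s.

T_s ≈ 5 s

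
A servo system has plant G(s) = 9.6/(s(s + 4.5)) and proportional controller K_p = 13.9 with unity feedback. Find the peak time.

Closed-loop characteristic equation: s² + 4.5s + 133.4 = 0, so ω_n = 11.55 rad/s and ζ = 4.5/(2·11.55) = 0.1948.
Damped frequency ω_d = ω_n√(1−ζ²) = 11.33 rad/s, so peak time T_p = π/ω_d = 0.277 s.

T_p = 0.277 s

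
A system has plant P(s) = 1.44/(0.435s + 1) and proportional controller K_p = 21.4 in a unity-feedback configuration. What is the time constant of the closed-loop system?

τ = 0.0137 s

Closed loop: T(s) = K_p·P/(1+K_p·P) = 30.82/(0.435s + 1 + 30.82), with pole at s = −(1 + 30.82)/0.435 = −73.14.
Closed-loop time constant τ = 1/73.14 = 0.0137 s.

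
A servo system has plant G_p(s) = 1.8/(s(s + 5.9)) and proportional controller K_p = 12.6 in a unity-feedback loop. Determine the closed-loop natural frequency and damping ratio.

With unity feedback the closed-loop characteristic equation is s² + 5.9s + 12.6·1.8 = s² + 5.9s + 22.68 = 0.
So ω_n² = 22.68 ⇒ ω_n = 4.762 rad/s, and ζ = 5.9/(2ω_n) = 0.619.

ω_n = 4.76 rad/s, ζ = 0.619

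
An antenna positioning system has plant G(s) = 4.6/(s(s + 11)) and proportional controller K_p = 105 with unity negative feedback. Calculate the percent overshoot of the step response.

From 1 + K_pG(s) = 0: s² + 11s + 483 = 0 ⇒ ω_n = 21.98, ζ = 0.2503.
%OS = 100·exp(−πζ/√(1−ζ²)) = 100·exp(−π·0.2503/√0.9374) = 44.4%.

44.4%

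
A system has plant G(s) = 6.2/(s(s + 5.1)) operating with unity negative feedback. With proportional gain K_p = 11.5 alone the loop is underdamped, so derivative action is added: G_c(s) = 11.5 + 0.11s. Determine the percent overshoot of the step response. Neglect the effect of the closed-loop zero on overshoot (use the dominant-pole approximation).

Forward path: (11.5 + 0.11s)·6.2/(s(s+5.1)). The closed-loop characteristic equation is s² + (5.1 + 6.2·0.11)s + 6.2·11.5 = 0.
That is s² + 5.782s + 71.3 = 0, so ω_n = 8.444 rad/s and ζ = 5.782/(2·8.444) = 0.3424.
%OS = 100·exp(−πζ/√(1−ζ²)) = 31.8%.

31.8%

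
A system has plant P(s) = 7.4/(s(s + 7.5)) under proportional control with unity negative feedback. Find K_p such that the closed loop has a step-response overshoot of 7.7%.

From %OS = 100·exp(−πζ/√(1−ζ²)) = 7.7%, ζ = −ln(0.077)/√(π²+ln²(0.077)) = 0.6323.
Characteristic equation s² + 7.5s + 7.4K_p = 0 gives ζ = 7.5/(2√(7.4K_p)).
Setting ζ = 0.6323: √(7.4K_p) = 7.5/(2·0.6323) = 5.931, so K_p = 35.18/7.4 = 4.75.

K_p = 4.75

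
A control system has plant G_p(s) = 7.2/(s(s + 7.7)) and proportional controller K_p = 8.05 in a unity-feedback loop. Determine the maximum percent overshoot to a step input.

15.9%

Closed-loop characteristic equation: s² + 7.7s + 57.96 = 0, so ω_n = 7.613 rad/s and ζ = 7.7/(2·7.613) = 0.5057.
%OS = 100·exp(−πζ/√(1−ζ²)) = 100·exp(−π·0.5057/√0.7443) = 15.9%.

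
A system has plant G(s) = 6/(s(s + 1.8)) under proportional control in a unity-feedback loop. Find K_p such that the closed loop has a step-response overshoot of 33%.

From %OS = 100·exp(−πζ/√(1−ζ²)) = 33%, ζ = −ln(0.33)/√(π²+ln²(0.33)) = 0.3328.
Characteristic equation s² + 1.8s + 6K_p = 0 gives ζ = 1.8/(2√(6K_p)).
Setting ζ = 0.3328: √(6K_p) = 1.8/(2·0.3328) = 2.704, so K_p = 7.314/6 = 1.22.

K_p = 1.22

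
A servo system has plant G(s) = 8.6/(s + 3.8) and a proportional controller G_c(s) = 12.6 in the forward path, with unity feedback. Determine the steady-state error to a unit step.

The loop is type 0. Static position error constant K_pos = G_c(0)·G(0) = 12.6·2.263 = 28.52.
Steady-state error to a unit step: e_ss = 1/(1+K_pos) = 1/29.52 = 0.0339.

0.0339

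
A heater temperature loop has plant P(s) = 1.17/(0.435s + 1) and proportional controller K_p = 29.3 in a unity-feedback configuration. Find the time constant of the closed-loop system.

τ = 0.0123 s

Closed loop: T(s) = K_p·P/(1+K_p·P) = 34.28/(0.435s + 1 + 34.28), with pole at s = −(1 + 34.28)/0.435 = −81.11.
Closed-loop time constant τ = 1/81.11 = 0.0123 s.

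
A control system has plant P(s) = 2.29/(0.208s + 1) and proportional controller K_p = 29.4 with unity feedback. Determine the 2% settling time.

Closed loop: T(s) = K_p·P/(1+K_p·P) = 67.33/(0.208s + 1 + 67.33), with pole at s = −(1 + 67.33)/0.208 = −328.5.
τ = 1/328.5 = 0.003044 s, so 2% settling time ≈ 4τ = 0.0122 s.

T_s ≈ 0.0122 s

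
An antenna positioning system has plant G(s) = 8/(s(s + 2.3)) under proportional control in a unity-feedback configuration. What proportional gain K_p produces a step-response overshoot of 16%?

From %OS = 100·exp(−πζ/√(1−ζ²)) = 16%, ζ = −ln(0.16)/√(π²+ln²(0.16)) = 0.5039.
Characteristic equation s² + 2.3s + 8K_p = 0 gives ζ = 2.3/(2√(8K_p)).
Setting ζ = 0.5039: √(8K_p) = 2.3/(2·0.5039) = 2.282, so K_p = 5.209/8 = 0.651.

K_p = 0.651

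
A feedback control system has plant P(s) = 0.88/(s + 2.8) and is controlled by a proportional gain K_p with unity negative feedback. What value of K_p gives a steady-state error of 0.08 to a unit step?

Steady-state error for a unit step on this type-0 loop is 1/(1 + K_p·P(0)).
P(0) = 0.3143. Require 1/(1 + K_p·0.3143) = 0.08, so 1 + 0.3143·K_p = 12.5.
K_p = (12.5 − 1)/0.3143 = 36.6.

K_p = 36.6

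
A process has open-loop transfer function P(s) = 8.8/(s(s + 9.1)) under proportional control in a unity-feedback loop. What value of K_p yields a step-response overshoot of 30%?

K_p = 18.4

From %OS = 100·exp(−πζ/√(1−ζ²)) = 30%, ζ = −ln(0.3)/√(π²+ln²(0.3)) = 0.3579.
Characteristic equation s² + 9.1s + 8.8K_p = 0 gives ζ = 9.1/(2√(8.8K_p)).
Setting ζ = 0.3579: √(8.8K_p) = 9.1/(2·0.3579) = 12.71, so K_p = 161.7/8.8 = 18.4.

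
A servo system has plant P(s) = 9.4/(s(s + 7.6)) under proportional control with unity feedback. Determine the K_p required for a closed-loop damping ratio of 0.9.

K_p = 1.9

Closed-loop characteristic equation: s² + 7.6s + K_p·9.4 = 0.
So ω_n = √(9.4K_p) and 2ζω_n = 7.6, giving ζ = 7.6/(2√(9.4K_p)).
Setting ζ = 0.9: √(9.4K_p) = 7.6/(2·0.9) = 4.222, so K_p = 17.83/9.4 = 1.9.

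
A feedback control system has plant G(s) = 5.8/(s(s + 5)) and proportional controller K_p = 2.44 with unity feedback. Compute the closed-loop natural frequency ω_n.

ω_n = 3.76 rad/s

The closed-loop denominator is s(s+5) + 2.44·5.8 = s² + 5s + 14.15.
Matching s² + 2ζω_n s + ω_n²: ω_n = √14.15 = 3.762 rad/s and 2ζω_n = 5, so ζ = 5/(2·3.762) = 0.665.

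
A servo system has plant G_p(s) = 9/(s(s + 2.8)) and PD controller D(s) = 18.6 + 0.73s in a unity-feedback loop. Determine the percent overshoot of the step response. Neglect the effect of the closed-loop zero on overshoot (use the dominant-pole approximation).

Forward path: (18.6 + 0.73s)·9/(s(s+2.8)). The closed-loop characteristic equation is s² + (2.8 + 9·0.73)s + 9·18.6 = 0.
That is s² + 9.37s + 167.4 = 0, so ω_n = 12.94 rad/s and ζ = 9.37/(2·12.94) = 0.3621.
%OS = 100·exp(−πζ/√(1−ζ²)) = 29.5%.

29.5%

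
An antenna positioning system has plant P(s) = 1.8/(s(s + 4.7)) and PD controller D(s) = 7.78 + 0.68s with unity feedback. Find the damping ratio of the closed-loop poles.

Forward path: (7.78 + 0.68s)·1.8/(s(s+4.7)). The closed-loop characteristic equation is s² + (4.7 + 1.8·0.68)s + 1.8·7.78 = 0.
That is s² + 5.924s + 14 = 0, so ω_n = 3.742 rad/s and ζ = 5.924/(2·3.742) = 0.7915.

ζ = 0.792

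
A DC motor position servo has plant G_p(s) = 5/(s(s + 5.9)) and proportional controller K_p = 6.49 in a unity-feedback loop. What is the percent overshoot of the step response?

Closed-loop characteristic equation: s² + 5.9s + 32.45 = 0, so ω_n = 5.696 rad/s and ζ = 5.9/(2·5.696) = 0.5179.
%OS = 100·exp(−πζ/√(1−ζ²)) = 100·exp(−π·0.5179/√0.7318) = 14.9%.

14.9%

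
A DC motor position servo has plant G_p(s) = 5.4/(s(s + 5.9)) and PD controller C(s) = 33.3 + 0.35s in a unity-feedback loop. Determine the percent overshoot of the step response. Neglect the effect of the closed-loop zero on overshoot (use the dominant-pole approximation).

38.5%

Forward path: (33.3 + 0.35s)·5.4/(s(s+5.9)). The closed-loop characteristic equation is s² + (5.9 + 5.4·0.35)s + 5.4·33.3 = 0.
That is s² + 7.79s + 179.8 = 0, so ω_n = 13.41 rad/s and ζ = 7.79/(2·13.41) = 0.2905.
%OS = 100·exp(−πζ/√(1−ζ²)) = 38.5%.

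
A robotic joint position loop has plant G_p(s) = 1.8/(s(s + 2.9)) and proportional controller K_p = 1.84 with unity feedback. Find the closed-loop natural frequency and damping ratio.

ω_n = 1.82 rad/s, ζ = 0.797

1 + K_p·G_p(s) = 0 gives s² + 2.9s + 3.312 = 0.
So ω_n² = 3.312 ⇒ ω_n = 1.82 rad/s, and ζ = 2.9/(2ω_n) = 0.797.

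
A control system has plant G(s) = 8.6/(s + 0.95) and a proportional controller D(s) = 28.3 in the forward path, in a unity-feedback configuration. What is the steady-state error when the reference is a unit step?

The loop is type 0. Static position error constant K_pos = D(0)·G(0) = 28.3·9.053 = 256.2.
Steady-state error to a unit step: e_ss = 1/(1+K_pos) = 1/257.2 = 0.00389.

0.00389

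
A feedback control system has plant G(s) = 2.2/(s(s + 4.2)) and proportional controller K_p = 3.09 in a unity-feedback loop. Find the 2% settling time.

Closed-loop characteristic equation: s² + 4.2s + 6.798 = 0, so ω_n = 2.607 rad/s and ζ = 4.2/(2·2.607) = 0.8054.
2% settling time T_s ≈ 4/(ζω_n) = 4/2.1 = 1.9 s.

T_s ≈ 1.9 s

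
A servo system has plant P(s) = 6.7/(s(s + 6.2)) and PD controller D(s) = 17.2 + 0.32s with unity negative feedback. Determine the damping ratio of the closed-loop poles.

Forward path: (17.2 + 0.32s)·6.7/(s(s+6.2)). The closed-loop characteristic equation is s² + (6.2 + 6.7·0.32)s + 6.7·17.2 = 0.
That is s² + 8.344s + 115.2 = 0, so ω_n = 10.73 rad/s and ζ = 8.344/(2·10.73) = 0.3886.

ζ = 0.389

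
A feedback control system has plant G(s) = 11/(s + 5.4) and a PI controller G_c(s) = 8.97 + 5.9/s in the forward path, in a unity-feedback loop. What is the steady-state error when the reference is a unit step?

The open loop G_c(s)G(s) has a pole at the origin (type 1), so the static position error constant is infinite and e_ss = 1/(1+∞) = 0.

0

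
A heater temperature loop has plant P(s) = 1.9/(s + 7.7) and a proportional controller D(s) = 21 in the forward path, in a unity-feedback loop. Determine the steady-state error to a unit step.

The loop is type 0. Static position error constant K_pos = D(0)·P(0) = 21·0.2468 = 5.182.
Steady-state error to a unit step: e_ss = 1/(1+K_pos) = 1/6.182 = 0.162.

0.162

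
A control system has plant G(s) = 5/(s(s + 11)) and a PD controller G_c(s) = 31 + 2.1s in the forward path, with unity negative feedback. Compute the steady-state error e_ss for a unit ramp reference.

0.071

The loop has one pole at the origin (type 1). Velocity error constant K_v = lim_{s→0} s·G_c(s)G(s) = 31·5/11 = 14.09.
Steady-state error to a unit ramp: e_ss = 1/K_v = 0.071.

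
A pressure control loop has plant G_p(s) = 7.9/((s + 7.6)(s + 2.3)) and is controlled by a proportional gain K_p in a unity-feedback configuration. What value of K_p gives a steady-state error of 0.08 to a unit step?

The loop is type 0, so e_ss(step) = 1/(1 + K_pos) with K_pos = K_p·G_p(0).
G_p(0) = 0.4519. Require 1/(1 + K_p·0.4519) = 0.08, so 1 + 0.4519·K_p = 12.5.
K_p = (12.5 − 1)/0.4519 = 25.4.

K_p = 25.4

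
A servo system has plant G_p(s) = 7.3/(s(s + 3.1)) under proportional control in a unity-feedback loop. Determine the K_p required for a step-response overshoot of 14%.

From %OS = 100·exp(−πζ/√(1−ζ²)) = 14%, ζ = −ln(0.14)/√(π²+ln²(0.14)) = 0.5305.
Characteristic equation s² + 3.1s + 7.3K_p = 0 gives ζ = 3.1/(2√(7.3K_p)).
Setting ζ = 0.5305: √(7.3K_p) = 3.1/(2·0.5305) = 2.922, so K_p = 8.537/7.3 = 1.17.

K_p = 1.17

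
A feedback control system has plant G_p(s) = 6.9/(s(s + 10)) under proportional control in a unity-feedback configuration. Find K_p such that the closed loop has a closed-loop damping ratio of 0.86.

K_p = 4.9

Closed-loop characteristic equation: s² + 10s + K_p·6.9 = 0.
So ω_n = √(6.9K_p) and 2ζω_n = 10, giving ζ = 10/(2√(6.9K_p)).
Setting ζ = 0.86: √(6.9K_p) = 10/(2·0.86) = 5.814, so K_p = 33.8/6.9 = 4.9.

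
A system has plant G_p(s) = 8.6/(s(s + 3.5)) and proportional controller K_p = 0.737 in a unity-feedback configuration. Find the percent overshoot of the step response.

4.79%

From 1 + K_pG_p(s) = 0: s² + 3.5s + 6.338 = 0 ⇒ ω_n = 2.518, ζ = 0.6951.
%OS = 100·exp(−πζ/√(1−ζ²)) = 100·exp(−π·0.6951/√0.5168) = 4.79%.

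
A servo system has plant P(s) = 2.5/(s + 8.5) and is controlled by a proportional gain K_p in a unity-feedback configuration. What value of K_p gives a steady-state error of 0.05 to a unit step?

K_p = 64.6

Steady-state error for a unit step on this type-0 loop is 1/(1 + K_p·P(0)).
P(0) = 0.2941. Require 1/(1 + K_p·0.2941) = 0.05, so 1 + 0.2941·K_p = 20.
K_p = (20 − 1)/0.2941 = 64.6.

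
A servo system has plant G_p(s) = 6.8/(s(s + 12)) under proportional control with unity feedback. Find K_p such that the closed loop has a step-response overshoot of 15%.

K_p = 19.8

From %OS = 100·exp(−πζ/√(1−ζ²)) = 15%, ζ = −ln(0.15)/√(π²+ln²(0.15)) = 0.5169.
Characteristic equation s² + 12s + 6.8K_p = 0 gives ζ = 12/(2√(6.8K_p)).
Setting ζ = 0.5169: √(6.8K_p) = 12/(2·0.5169) = 11.61, so K_p = 134.7/6.8 = 19.8.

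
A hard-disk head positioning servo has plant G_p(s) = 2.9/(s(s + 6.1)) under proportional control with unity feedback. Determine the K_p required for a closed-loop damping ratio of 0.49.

Closed-loop characteristic equation: s² + 6.1s + K_p·2.9 = 0.
So ω_n = √(2.9K_p) and 2ζω_n = 6.1, giving ζ = 6.1/(2√(2.9K_p)).
Setting ζ = 0.49: √(2.9K_p) = 6.1/(2·0.49) = 6.224, so K_p = 38.74/2.9 = 13.4.

K_p = 13.4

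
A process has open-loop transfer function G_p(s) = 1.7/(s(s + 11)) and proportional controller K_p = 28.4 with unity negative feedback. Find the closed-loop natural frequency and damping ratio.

The closed-loop denominator is s(s+11) + 28.4·1.7 = s² + 11s + 48.28.
Matching s² + 2ζω_n s + ω_n²: ω_n = √48.28 = 6.948 rad/s and 2ζω_n = 11, so ζ = 11/(2·6.948) = 0.792.

ω_n = 6.95 rad/s, ζ = 0.792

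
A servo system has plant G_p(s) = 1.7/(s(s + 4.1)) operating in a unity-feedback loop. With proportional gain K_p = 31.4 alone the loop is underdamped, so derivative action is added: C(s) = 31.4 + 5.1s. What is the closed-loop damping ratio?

ζ = 0.874

Forward path: (31.4 + 5.1s)·1.7/(s(s+4.1)). The closed-loop characteristic equation is s² + (4.1 + 1.7·5.1)s + 1.7·31.4 = 0.
That is s² + 12.77s + 53.38 = 0, so ω_n = 7.306 rad/s and ζ = 12.77/(2·7.306) = 0.8739.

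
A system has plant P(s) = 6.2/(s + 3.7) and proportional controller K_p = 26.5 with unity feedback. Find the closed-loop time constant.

Closed-loop transfer function: T(s) = K_p·P(s)/(1 + K_p·P(s)) = 164.3/(s + 3.7 + 164.3) = 164.3/(s + 168).
Time constant τ = 1/168 = 0.00595 s.

τ = 0.00595 s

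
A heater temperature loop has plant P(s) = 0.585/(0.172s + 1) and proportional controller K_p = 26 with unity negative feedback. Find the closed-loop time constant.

τ = 0.0106 s

Closed loop: T(s) = K_p·P/(1+K_p·P) = 15.21/(0.172s + 1 + 15.21), with pole at s = −(1 + 15.21)/0.172 = −94.24.
Closed-loop time constant τ = 1/94.24 = 0.0106 s.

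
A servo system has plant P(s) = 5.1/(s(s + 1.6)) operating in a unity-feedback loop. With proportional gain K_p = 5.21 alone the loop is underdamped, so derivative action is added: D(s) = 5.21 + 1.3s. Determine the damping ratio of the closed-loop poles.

Forward path: (5.21 + 1.3s)·5.1/(s(s+1.6)). The closed-loop characteristic equation is s² + (1.6 + 5.1·1.3)s + 5.1·5.21 = 0.
That is s² + 8.23s + 26.57 = 0, so ω_n = 5.155 rad/s and ζ = 8.23/(2·5.155) = 0.7983.

ζ = 0.798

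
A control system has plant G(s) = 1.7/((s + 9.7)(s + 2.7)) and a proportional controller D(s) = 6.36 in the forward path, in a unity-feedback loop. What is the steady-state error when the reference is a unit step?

The loop is type 0. Static position error constant K_pos = D(0)·G(0) = 6.36·0.06491 = 0.4128.
Steady-state error to a unit step: e_ss = 1/(1+K_pos) = 1/1.413 = 0.708.

0.708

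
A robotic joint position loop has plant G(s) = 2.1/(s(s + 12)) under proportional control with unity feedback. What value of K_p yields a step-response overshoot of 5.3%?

From %OS = 100·exp(−πζ/√(1−ζ²)) = 5.3%, ζ = −ln(0.053)/√(π²+ln²(0.053)) = 0.683.
Characteristic equation s² + 12s + 2.1K_p = 0 gives ζ = 12/(2√(2.1K_p)).
Setting ζ = 0.683: √(2.1K_p) = 12/(2·0.683) = 8.785, so K_p = 77.18/2.1 = 36.8.

K_p = 36.8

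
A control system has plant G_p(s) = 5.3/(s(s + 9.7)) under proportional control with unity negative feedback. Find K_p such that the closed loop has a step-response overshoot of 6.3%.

K_p = 10.2

From %OS = 100·exp(−πζ/√(1−ζ²)) = 6.3%, ζ = −ln(0.063)/√(π²+ln²(0.063)) = 0.6606.
Characteristic equation s² + 9.7s + 5.3K_p = 0 gives ζ = 9.7/(2√(5.3K_p)).
Setting ζ = 0.6606: √(5.3K_p) = 9.7/(2·0.6606) = 7.341, so K_p = 53.9/5.3 = 10.2.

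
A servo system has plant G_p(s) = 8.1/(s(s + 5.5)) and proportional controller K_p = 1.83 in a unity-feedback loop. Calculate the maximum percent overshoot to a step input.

4.05%

The closed-loop denominator s² + 5.5s + 14.82 gives ω_n = √14.82 = 3.85 and ζ = 5.5/(2ω_n) = 0.7143.
%OS = 100·exp(−πζ/√(1−ζ²)) = 100·exp(−π·0.7143/√0.4898) = 4.05%.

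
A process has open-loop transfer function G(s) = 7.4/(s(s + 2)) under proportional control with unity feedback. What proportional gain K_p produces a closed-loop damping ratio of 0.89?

Closed-loop characteristic equation: s² + 2s + K_p·7.4 = 0.
So ω_n = √(7.4K_p) and 2ζω_n = 2, giving ζ = 2/(2√(7.4K_p)).
Setting ζ = 0.89: √(7.4K_p) = 2/(2·0.89) = 1.124, so K_p = 1.262/7.4 = 0.171.

K_p = 0.171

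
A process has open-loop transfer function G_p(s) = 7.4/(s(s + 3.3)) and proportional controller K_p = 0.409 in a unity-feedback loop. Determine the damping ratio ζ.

ζ = 0.948

The closed-loop denominator is s(s+3.3) + 0.409·7.4 = s² + 3.3s + 3.027.
Matching s² + 2ζω_n s + ω_n²: ω_n = √3.027 = 1.74 rad/s and 2ζω_n = 3.3, so ζ = 3.3/(2·1.74) = 0.948.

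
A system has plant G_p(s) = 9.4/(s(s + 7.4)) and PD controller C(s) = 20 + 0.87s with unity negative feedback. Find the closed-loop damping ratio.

ζ = 0.568

Forward path: (20 + 0.87s)·9.4/(s(s+7.4)). The closed-loop characteristic equation is s² + (7.4 + 9.4·0.87)s + 9.4·20 = 0.
That is s² + 15.58s + 188 = 0, so ω_n = 13.71 rad/s and ζ = 15.58/(2·13.71) = 0.5681.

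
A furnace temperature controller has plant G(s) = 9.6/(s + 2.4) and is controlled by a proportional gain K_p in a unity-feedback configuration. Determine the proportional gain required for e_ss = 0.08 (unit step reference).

K_p = 2.88

For a type-0 loop with proportional control, e_ss = 1/(1 + K_p·G(0)).
G(0) = 4. Require 1/(1 + K_p·4) = 0.08, so 1 + 4·K_p = 12.5.
K_p = (12.5 − 1)/4 = 2.88.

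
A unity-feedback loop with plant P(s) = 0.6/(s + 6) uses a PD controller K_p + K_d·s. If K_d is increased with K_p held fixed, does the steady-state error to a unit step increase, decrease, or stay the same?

At s = 0 the derivative term contributes nothing: C(0) = K_p regardless of K_d, so K_pos = K_p·P(0) and e_ss are unchanged.

unchanged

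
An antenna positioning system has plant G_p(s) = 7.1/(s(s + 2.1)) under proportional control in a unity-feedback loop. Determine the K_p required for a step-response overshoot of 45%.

From %OS = 100·exp(−πζ/√(1−ζ²)) = 45%, ζ = −ln(0.45)/√(π²+ln²(0.45)) = 0.2463.
Characteristic equation s² + 2.1s + 7.1K_p = 0 gives ζ = 2.1/(2√(7.1K_p)).
Setting ζ = 0.2463: √(7.1K_p) = 2.1/(2·0.2463) = 4.262, so K_p = 18.17/7.1 = 2.56.

K_p = 2.56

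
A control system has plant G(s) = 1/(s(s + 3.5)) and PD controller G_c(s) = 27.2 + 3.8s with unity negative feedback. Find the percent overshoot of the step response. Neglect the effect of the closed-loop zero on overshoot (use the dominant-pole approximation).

Forward path: (27.2 + 3.8s)·1/(s(s+3.5)). The closed-loop characteristic equation is s² + (3.5 + 1·3.8)s + 1·27.2 = 0.
That is s² + 7.3s + 27.2 = 0, so ω_n = 5.215 rad/s and ζ = 7.3/(2·5.215) = 0.6999.
%OS = 100·exp(−πζ/√(1−ζ²)) = 4.6%.

4.6%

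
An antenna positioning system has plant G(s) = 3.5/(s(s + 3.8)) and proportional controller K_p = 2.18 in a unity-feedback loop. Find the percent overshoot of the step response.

5.09%

From 1 + K_pG(s) = 0: s² + 3.8s + 7.63 = 0 ⇒ ω_n = 2.762, ζ = 0.6878.
%OS = 100·exp(−πζ/√(1−ζ²)) = 100·exp(−π·0.6878/√0.5269) = 5.09%.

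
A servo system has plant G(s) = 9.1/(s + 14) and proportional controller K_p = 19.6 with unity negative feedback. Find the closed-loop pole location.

Closed-loop transfer function: T(s) = K_p·G(s)/(1 + K_p·G(s)) = 178.4/(s + 14 + 178.4) = 178.4/(s + 192.4).
The closed-loop pole is at s = −192.4.

s = -192.4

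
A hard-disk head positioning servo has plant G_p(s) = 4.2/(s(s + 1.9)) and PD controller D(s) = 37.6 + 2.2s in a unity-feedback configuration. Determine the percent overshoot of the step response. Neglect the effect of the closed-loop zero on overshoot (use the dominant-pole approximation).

Forward path: (37.6 + 2.2s)·4.2/(s(s+1.9)). The closed-loop characteristic equation is s² + (1.9 + 4.2·2.2)s + 4.2·37.6 = 0.
That is s² + 11.14s + 157.9 = 0, so ω_n = 12.57 rad/s and ζ = 11.14/(2·12.57) = 0.4432.
%OS = 100·exp(−πζ/√(1−ζ²)) = 21.2%.

21.2%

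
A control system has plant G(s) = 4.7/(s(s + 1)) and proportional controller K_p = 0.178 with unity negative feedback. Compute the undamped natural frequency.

ω_n = 0.915 rad/s

1 + K_p·G(s) = 0 gives s² + 1s + 0.8366 = 0.
So ω_n² = 0.8366 ⇒ ω_n = 0.9147 rad/s, and ζ = 1/(2ω_n) = 0.547.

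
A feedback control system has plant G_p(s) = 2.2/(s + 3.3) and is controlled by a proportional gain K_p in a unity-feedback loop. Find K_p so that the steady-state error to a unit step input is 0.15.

For a type-0 loop with proportional control, e_ss = 1/(1 + K_p·G_p(0)).
G_p(0) = 0.6667. Require 1/(1 + K_p·0.6667) = 0.15, so 1 + 0.6667·K_p = 6.667.
K_p = (6.667 − 1)/0.6667 = 8.5.

K_p = 8.5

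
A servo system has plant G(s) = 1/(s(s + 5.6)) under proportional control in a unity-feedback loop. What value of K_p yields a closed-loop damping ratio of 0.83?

Closed-loop characteristic equation: s² + 5.6s + K_p·1 = 0.
So ω_n = √(1K_p) and 2ζω_n = 5.6, giving ζ = 5.6/(2√(1K_p)).
Setting ζ = 0.83: √(1K_p) = 5.6/(2·0.83) = 3.373, so K_p = 11.38/1 = 11.4.

K_p = 11.4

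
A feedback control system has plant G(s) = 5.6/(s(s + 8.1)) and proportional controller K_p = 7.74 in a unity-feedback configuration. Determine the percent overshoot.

From 1 + K_pG(s) = 0: s² + 8.1s + 43.34 = 0 ⇒ ω_n = 6.584, ζ = 0.6152.
%OS = 100·exp(−πζ/√(1−ζ²)) = 100·exp(−π·0.6152/√0.6216) = 8.62%.

8.62%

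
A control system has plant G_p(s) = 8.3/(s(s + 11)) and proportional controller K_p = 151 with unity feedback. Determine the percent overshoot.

61%

Closed-loop characteristic equation: s² + 11s + 1253 = 0, so ω_n = 35.4 rad/s and ζ = 11/(2·35.4) = 0.1554.
%OS = 100·exp(−πζ/√(1−ζ²)) = 100·exp(−π·0.1554/√0.9759) = 61%.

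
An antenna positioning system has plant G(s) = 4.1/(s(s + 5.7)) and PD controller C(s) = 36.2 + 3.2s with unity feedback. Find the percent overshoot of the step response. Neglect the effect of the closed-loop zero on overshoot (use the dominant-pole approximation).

2.19%

Forward path: (36.2 + 3.2s)·4.1/(s(s+5.7)). The closed-loop characteristic equation is s² + (5.7 + 4.1·3.2)s + 4.1·36.2 = 0.
That is s² + 18.82s + 148.4 = 0, so ω_n = 12.18 rad/s and ζ = 18.82/(2·12.18) = 0.7724.
%OS = 100·exp(−πζ/√(1−ζ²)) = 2.19%.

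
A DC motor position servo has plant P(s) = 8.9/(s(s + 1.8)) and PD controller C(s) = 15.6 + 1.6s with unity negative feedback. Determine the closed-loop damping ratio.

Forward path: (15.6 + 1.6s)·8.9/(s(s+1.8)). The closed-loop characteristic equation is s² + (1.8 + 8.9·1.6)s + 8.9·15.6 = 0.
That is s² + 16.04s + 138.8 = 0, so ω_n = 11.78 rad/s and ζ = 16.04/(2·11.78) = 0.6806.

ζ = 0.681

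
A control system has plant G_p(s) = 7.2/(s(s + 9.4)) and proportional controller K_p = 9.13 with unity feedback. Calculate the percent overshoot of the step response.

From 1 + K_pG_p(s) = 0: s² + 9.4s + 65.74 = 0 ⇒ ω_n = 8.108, ζ = 0.5797.
%OS = 100·exp(−πζ/√(1−ζ²)) = 100·exp(−π·0.5797/√0.664) = 10.7%.

10.7%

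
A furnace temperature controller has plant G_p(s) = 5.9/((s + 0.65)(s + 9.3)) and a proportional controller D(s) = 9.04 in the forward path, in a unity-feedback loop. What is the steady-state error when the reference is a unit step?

0.102

The loop is type 0. Static position error constant K_pos = D(0)·G_p(0) = 9.04·0.976 = 8.823.
Steady-state error to a unit step: e_ss = 1/(1+K_pos) = 1/9.823 = 0.102.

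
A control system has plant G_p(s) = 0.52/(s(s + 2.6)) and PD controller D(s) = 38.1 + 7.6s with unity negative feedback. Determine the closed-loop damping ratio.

ζ = 0.736

Forward path: (38.1 + 7.6s)·0.52/(s(s+2.6)). The closed-loop characteristic equation is s² + (2.6 + 0.52·7.6)s + 0.52·38.1 = 0.
That is s² + 6.552s + 19.81 = 0, so ω_n = 4.451 rad/s and ζ = 6.552/(2·4.451) = 0.736.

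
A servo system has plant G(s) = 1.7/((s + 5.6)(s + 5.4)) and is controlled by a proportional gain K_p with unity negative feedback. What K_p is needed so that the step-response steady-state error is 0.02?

K_p = 872

For a type-0 loop with proportional control, e_ss = 1/(1 + K_p·G(0)).
G(0) = 0.05622. Require 1/(1 + K_p·0.05622) = 0.02, so 1 + 0.05622·K_p = 50.
K_p = (50 − 1)/0.05622 = 872.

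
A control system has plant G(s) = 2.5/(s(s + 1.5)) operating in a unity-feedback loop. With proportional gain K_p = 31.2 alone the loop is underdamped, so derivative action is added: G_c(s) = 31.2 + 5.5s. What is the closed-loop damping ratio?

ζ = 0.863

Forward path: (31.2 + 5.5s)·2.5/(s(s+1.5)). The closed-loop characteristic equation is s² + (1.5 + 2.5·5.5)s + 2.5·31.2 = 0.
That is s² + 15.25s + 78 = 0, so ω_n = 8.832 rad/s and ζ = 15.25/(2·8.832) = 0.8634.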